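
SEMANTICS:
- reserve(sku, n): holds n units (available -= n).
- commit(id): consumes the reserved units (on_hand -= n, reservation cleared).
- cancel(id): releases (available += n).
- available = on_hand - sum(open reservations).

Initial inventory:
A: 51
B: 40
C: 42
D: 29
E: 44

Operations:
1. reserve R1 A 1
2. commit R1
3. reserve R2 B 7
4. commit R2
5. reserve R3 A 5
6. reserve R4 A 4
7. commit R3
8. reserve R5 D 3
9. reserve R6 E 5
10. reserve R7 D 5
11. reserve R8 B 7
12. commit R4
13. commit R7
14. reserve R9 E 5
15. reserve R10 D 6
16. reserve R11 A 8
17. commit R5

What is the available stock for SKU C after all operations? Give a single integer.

Step 1: reserve R1 A 1 -> on_hand[A=51 B=40 C=42 D=29 E=44] avail[A=50 B=40 C=42 D=29 E=44] open={R1}
Step 2: commit R1 -> on_hand[A=50 B=40 C=42 D=29 E=44] avail[A=50 B=40 C=42 D=29 E=44] open={}
Step 3: reserve R2 B 7 -> on_hand[A=50 B=40 C=42 D=29 E=44] avail[A=50 B=33 C=42 D=29 E=44] open={R2}
Step 4: commit R2 -> on_hand[A=50 B=33 C=42 D=29 E=44] avail[A=50 B=33 C=42 D=29 E=44] open={}
Step 5: reserve R3 A 5 -> on_hand[A=50 B=33 C=42 D=29 E=44] avail[A=45 B=33 C=42 D=29 E=44] open={R3}
Step 6: reserve R4 A 4 -> on_hand[A=50 B=33 C=42 D=29 E=44] avail[A=41 B=33 C=42 D=29 E=44] open={R3,R4}
Step 7: commit R3 -> on_hand[A=45 B=33 C=42 D=29 E=44] avail[A=41 B=33 C=42 D=29 E=44] open={R4}
Step 8: reserve R5 D 3 -> on_hand[A=45 B=33 C=42 D=29 E=44] avail[A=41 B=33 C=42 D=26 E=44] open={R4,R5}
Step 9: reserve R6 E 5 -> on_hand[A=45 B=33 C=42 D=29 E=44] avail[A=41 B=33 C=42 D=26 E=39] open={R4,R5,R6}
Step 10: reserve R7 D 5 -> on_hand[A=45 B=33 C=42 D=29 E=44] avail[A=41 B=33 C=42 D=21 E=39] open={R4,R5,R6,R7}
Step 11: reserve R8 B 7 -> on_hand[A=45 B=33 C=42 D=29 E=44] avail[A=41 B=26 C=42 D=21 E=39] open={R4,R5,R6,R7,R8}
Step 12: commit R4 -> on_hand[A=41 B=33 C=42 D=29 E=44] avail[A=41 B=26 C=42 D=21 E=39] open={R5,R6,R7,R8}
Step 13: commit R7 -> on_hand[A=41 B=33 C=42 D=24 E=44] avail[A=41 B=26 C=42 D=21 E=39] open={R5,R6,R8}
Step 14: reserve R9 E 5 -> on_hand[A=41 B=33 C=42 D=24 E=44] avail[A=41 B=26 C=42 D=21 E=34] open={R5,R6,R8,R9}
Step 15: reserve R10 D 6 -> on_hand[A=41 B=33 C=42 D=24 E=44] avail[A=41 B=26 C=42 D=15 E=34] open={R10,R5,R6,R8,R9}
Step 16: reserve R11 A 8 -> on_hand[A=41 B=33 C=42 D=24 E=44] avail[A=33 B=26 C=42 D=15 E=34] open={R10,R11,R5,R6,R8,R9}
Step 17: commit R5 -> on_hand[A=41 B=33 C=42 D=21 E=44] avail[A=33 B=26 C=42 D=15 E=34] open={R10,R11,R6,R8,R9}
Final available[C] = 42

Answer: 42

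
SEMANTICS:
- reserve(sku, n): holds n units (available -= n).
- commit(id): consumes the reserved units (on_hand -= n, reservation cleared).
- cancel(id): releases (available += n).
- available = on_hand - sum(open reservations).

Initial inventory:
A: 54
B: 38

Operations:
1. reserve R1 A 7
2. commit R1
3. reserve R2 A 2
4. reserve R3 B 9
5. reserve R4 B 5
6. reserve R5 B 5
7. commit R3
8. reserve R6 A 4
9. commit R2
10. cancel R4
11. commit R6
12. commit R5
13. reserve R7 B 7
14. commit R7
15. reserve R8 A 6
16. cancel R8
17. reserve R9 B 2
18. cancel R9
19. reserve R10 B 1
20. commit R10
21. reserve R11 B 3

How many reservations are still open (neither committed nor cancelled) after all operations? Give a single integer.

Answer: 1

Derivation:
Step 1: reserve R1 A 7 -> on_hand[A=54 B=38] avail[A=47 B=38] open={R1}
Step 2: commit R1 -> on_hand[A=47 B=38] avail[A=47 B=38] open={}
Step 3: reserve R2 A 2 -> on_hand[A=47 B=38] avail[A=45 B=38] open={R2}
Step 4: reserve R3 B 9 -> on_hand[A=47 B=38] avail[A=45 B=29] open={R2,R3}
Step 5: reserve R4 B 5 -> on_hand[A=47 B=38] avail[A=45 B=24] open={R2,R3,R4}
Step 6: reserve R5 B 5 -> on_hand[A=47 B=38] avail[A=45 B=19] open={R2,R3,R4,R5}
Step 7: commit R3 -> on_hand[A=47 B=29] avail[A=45 B=19] open={R2,R4,R5}
Step 8: reserve R6 A 4 -> on_hand[A=47 B=29] avail[A=41 B=19] open={R2,R4,R5,R6}
Step 9: commit R2 -> on_hand[A=45 B=29] avail[A=41 B=19] open={R4,R5,R6}
Step 10: cancel R4 -> on_hand[A=45 B=29] avail[A=41 B=24] open={R5,R6}
Step 11: commit R6 -> on_hand[A=41 B=29] avail[A=41 B=24] open={R5}
Step 12: commit R5 -> on_hand[A=41 B=24] avail[A=41 B=24] open={}
Step 13: reserve R7 B 7 -> on_hand[A=41 B=24] avail[A=41 B=17] open={R7}
Step 14: commit R7 -> on_hand[A=41 B=17] avail[A=41 B=17] open={}
Step 15: reserve R8 A 6 -> on_hand[A=41 B=17] avail[A=35 B=17] open={R8}
Step 16: cancel R8 -> on_hand[A=41 B=17] avail[A=41 B=17] open={}
Step 17: reserve R9 B 2 -> on_hand[A=41 B=17] avail[A=41 B=15] open={R9}
Step 18: cancel R9 -> on_hand[A=41 B=17] avail[A=41 B=17] open={}
Step 19: reserve R10 B 1 -> on_hand[A=41 B=17] avail[A=41 B=16] open={R10}
Step 20: commit R10 -> on_hand[A=41 B=16] avail[A=41 B=16] open={}
Step 21: reserve R11 B 3 -> on_hand[A=41 B=16] avail[A=41 B=13] open={R11}
Open reservations: ['R11'] -> 1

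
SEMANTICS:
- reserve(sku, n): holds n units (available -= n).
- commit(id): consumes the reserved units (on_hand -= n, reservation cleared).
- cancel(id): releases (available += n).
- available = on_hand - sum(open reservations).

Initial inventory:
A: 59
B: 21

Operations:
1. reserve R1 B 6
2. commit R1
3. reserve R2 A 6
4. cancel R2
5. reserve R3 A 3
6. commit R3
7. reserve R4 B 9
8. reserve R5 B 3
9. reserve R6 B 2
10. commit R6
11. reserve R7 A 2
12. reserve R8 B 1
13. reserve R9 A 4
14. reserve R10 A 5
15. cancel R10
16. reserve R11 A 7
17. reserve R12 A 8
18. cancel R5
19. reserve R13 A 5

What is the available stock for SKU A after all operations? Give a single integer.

Answer: 30

Derivation:
Step 1: reserve R1 B 6 -> on_hand[A=59 B=21] avail[A=59 B=15] open={R1}
Step 2: commit R1 -> on_hand[A=59 B=15] avail[A=59 B=15] open={}
Step 3: reserve R2 A 6 -> on_hand[A=59 B=15] avail[A=53 B=15] open={R2}
Step 4: cancel R2 -> on_hand[A=59 B=15] avail[A=59 B=15] open={}
Step 5: reserve R3 A 3 -> on_hand[A=59 B=15] avail[A=56 B=15] open={R3}
Step 6: commit R3 -> on_hand[A=56 B=15] avail[A=56 B=15] open={}
Step 7: reserve R4 B 9 -> on_hand[A=56 B=15] avail[A=56 B=6] open={R4}
Step 8: reserve R5 B 3 -> on_hand[A=56 B=15] avail[A=56 B=3] open={R4,R5}
Step 9: reserve R6 B 2 -> on_hand[A=56 B=15] avail[A=56 B=1] open={R4,R5,R6}
Step 10: commit R6 -> on_hand[A=56 B=13] avail[A=56 B=1] open={R4,R5}
Step 11: reserve R7 A 2 -> on_hand[A=56 B=13] avail[A=54 B=1] open={R4,R5,R7}
Step 12: reserve R8 B 1 -> on_hand[A=56 B=13] avail[A=54 B=0] open={R4,R5,R7,R8}
Step 13: reserve R9 A 4 -> on_hand[A=56 B=13] avail[A=50 B=0] open={R4,R5,R7,R8,R9}
Step 14: reserve R10 A 5 -> on_hand[A=56 B=13] avail[A=45 B=0] open={R10,R4,R5,R7,R8,R9}
Step 15: cancel R10 -> on_hand[A=56 B=13] avail[A=50 B=0] open={R4,R5,R7,R8,R9}
Step 16: reserve R11 A 7 -> on_hand[A=56 B=13] avail[A=43 B=0] open={R11,R4,R5,R7,R8,R9}
Step 17: reserve R12 A 8 -> on_hand[A=56 B=13] avail[A=35 B=0] open={R11,R12,R4,R5,R7,R8,R9}
Step 18: cancel R5 -> on_hand[A=56 B=13] avail[A=35 B=3] open={R11,R12,R4,R7,R8,R9}
Step 19: reserve R13 A 5 -> on_hand[A=56 B=13] avail[A=30 B=3] open={R11,R12,R13,R4,R7,R8,R9}
Final available[A] = 30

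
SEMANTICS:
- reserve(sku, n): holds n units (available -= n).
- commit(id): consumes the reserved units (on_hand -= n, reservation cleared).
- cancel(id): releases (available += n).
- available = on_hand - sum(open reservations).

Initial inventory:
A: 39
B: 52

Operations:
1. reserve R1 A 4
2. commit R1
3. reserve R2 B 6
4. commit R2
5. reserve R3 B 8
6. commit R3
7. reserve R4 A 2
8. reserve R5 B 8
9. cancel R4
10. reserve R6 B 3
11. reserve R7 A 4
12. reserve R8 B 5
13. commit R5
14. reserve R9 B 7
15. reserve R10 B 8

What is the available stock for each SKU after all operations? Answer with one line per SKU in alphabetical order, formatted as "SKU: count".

Answer: A: 31
B: 7

Derivation:
Step 1: reserve R1 A 4 -> on_hand[A=39 B=52] avail[A=35 B=52] open={R1}
Step 2: commit R1 -> on_hand[A=35 B=52] avail[A=35 B=52] open={}
Step 3: reserve R2 B 6 -> on_hand[A=35 B=52] avail[A=35 B=46] open={R2}
Step 4: commit R2 -> on_hand[A=35 B=46] avail[A=35 B=46] open={}
Step 5: reserve R3 B 8 -> on_hand[A=35 B=46] avail[A=35 B=38] open={R3}
Step 6: commit R3 -> on_hand[A=35 B=38] avail[A=35 B=38] open={}
Step 7: reserve R4 A 2 -> on_hand[A=35 B=38] avail[A=33 B=38] open={R4}
Step 8: reserve R5 B 8 -> on_hand[A=35 B=38] avail[A=33 B=30] open={R4,R5}
Step 9: cancel R4 -> on_hand[A=35 B=38] avail[A=35 B=30] open={R5}
Step 10: reserve R6 B 3 -> on_hand[A=35 B=38] avail[A=35 B=27] open={R5,R6}
Step 11: reserve R7 A 4 -> on_hand[A=35 B=38] avail[A=31 B=27] open={R5,R6,R7}
Step 12: reserve R8 B 5 -> on_hand[A=35 B=38] avail[A=31 B=22] open={R5,R6,R7,R8}
Step 13: commit R5 -> on_hand[A=35 B=30] avail[A=31 B=22] open={R6,R7,R8}
Step 14: reserve R9 B 7 -> on_hand[A=35 B=30] avail[A=31 B=15] open={R6,R7,R8,R9}
Step 15: reserve R10 B 8 -> on_hand[A=35 B=30] avail[A=31 B=7] open={R10,R6,R7,R8,R9}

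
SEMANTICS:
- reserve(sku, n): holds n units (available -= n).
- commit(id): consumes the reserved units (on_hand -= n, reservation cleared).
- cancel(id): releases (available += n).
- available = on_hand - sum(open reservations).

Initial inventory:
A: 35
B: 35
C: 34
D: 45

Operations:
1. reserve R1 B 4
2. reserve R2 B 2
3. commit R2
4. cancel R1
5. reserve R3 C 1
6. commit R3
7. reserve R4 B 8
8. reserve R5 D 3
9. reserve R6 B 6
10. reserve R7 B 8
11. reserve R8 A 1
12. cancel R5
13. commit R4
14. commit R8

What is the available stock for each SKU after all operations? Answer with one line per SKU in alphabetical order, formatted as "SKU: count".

Step 1: reserve R1 B 4 -> on_hand[A=35 B=35 C=34 D=45] avail[A=35 B=31 C=34 D=45] open={R1}
Step 2: reserve R2 B 2 -> on_hand[A=35 B=35 C=34 D=45] avail[A=35 B=29 C=34 D=45] open={R1,R2}
Step 3: commit R2 -> on_hand[A=35 B=33 C=34 D=45] avail[A=35 B=29 C=34 D=45] open={R1}
Step 4: cancel R1 -> on_hand[A=35 B=33 C=34 D=45] avail[A=35 B=33 C=34 D=45] open={}
Step 5: reserve R3 C 1 -> on_hand[A=35 B=33 C=34 D=45] avail[A=35 B=33 C=33 D=45] open={R3}
Step 6: commit R3 -> on_hand[A=35 B=33 C=33 D=45] avail[A=35 B=33 C=33 D=45] open={}
Step 7: reserve R4 B 8 -> on_hand[A=35 B=33 C=33 D=45] avail[A=35 B=25 C=33 D=45] open={R4}
Step 8: reserve R5 D 3 -> on_hand[A=35 B=33 C=33 D=45] avail[A=35 B=25 C=33 D=42] open={R4,R5}
Step 9: reserve R6 B 6 -> on_hand[A=35 B=33 C=33 D=45] avail[A=35 B=19 C=33 D=42] open={R4,R5,R6}
Step 10: reserve R7 B 8 -> on_hand[A=35 B=33 C=33 D=45] avail[A=35 B=11 C=33 D=42] open={R4,R5,R6,R7}
Step 11: reserve R8 A 1 -> on_hand[A=35 B=33 C=33 D=45] avail[A=34 B=11 C=33 D=42] open={R4,R5,R6,R7,R8}
Step 12: cancel R5 -> on_hand[A=35 B=33 C=33 D=45] avail[A=34 B=11 C=33 D=45] open={R4,R6,R7,R8}
Step 13: commit R4 -> on_hand[A=35 B=25 C=33 D=45] avail[A=34 B=11 C=33 D=45] open={R6,R7,R8}
Step 14: commit R8 -> on_hand[A=34 B=25 C=33 D=45] avail[A=34 B=11 C=33 D=45] open={R6,R7}

Answer: A: 34
B: 11
C: 33
D: 45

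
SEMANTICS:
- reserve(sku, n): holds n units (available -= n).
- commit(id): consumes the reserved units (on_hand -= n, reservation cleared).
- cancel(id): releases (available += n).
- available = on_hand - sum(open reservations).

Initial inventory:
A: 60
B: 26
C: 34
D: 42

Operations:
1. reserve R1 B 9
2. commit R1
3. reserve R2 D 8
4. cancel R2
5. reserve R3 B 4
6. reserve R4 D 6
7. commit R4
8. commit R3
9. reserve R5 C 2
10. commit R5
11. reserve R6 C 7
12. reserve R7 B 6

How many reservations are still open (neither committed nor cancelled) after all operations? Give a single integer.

Step 1: reserve R1 B 9 -> on_hand[A=60 B=26 C=34 D=42] avail[A=60 B=17 C=34 D=42] open={R1}
Step 2: commit R1 -> on_hand[A=60 B=17 C=34 D=42] avail[A=60 B=17 C=34 D=42] open={}
Step 3: reserve R2 D 8 -> on_hand[A=60 B=17 C=34 D=42] avail[A=60 B=17 C=34 D=34] open={R2}
Step 4: cancel R2 -> on_hand[A=60 B=17 C=34 D=42] avail[A=60 B=17 C=34 D=42] open={}
Step 5: reserve R3 B 4 -> on_hand[A=60 B=17 C=34 D=42] avail[A=60 B=13 C=34 D=42] open={R3}
Step 6: reserve R4 D 6 -> on_hand[A=60 B=17 C=34 D=42] avail[A=60 B=13 C=34 D=36] open={R3,R4}
Step 7: commit R4 -> on_hand[A=60 B=17 C=34 D=36] avail[A=60 B=13 C=34 D=36] open={R3}
Step 8: commit R3 -> on_hand[A=60 B=13 C=34 D=36] avail[A=60 B=13 C=34 D=36] open={}
Step 9: reserve R5 C 2 -> on_hand[A=60 B=13 C=34 D=36] avail[A=60 B=13 C=32 D=36] open={R5}
Step 10: commit R5 -> on_hand[A=60 B=13 C=32 D=36] avail[A=60 B=13 C=32 D=36] open={}
Step 11: reserve R6 C 7 -> on_hand[A=60 B=13 C=32 D=36] avail[A=60 B=13 C=25 D=36] open={R6}
Step 12: reserve R7 B 6 -> on_hand[A=60 B=13 C=32 D=36] avail[A=60 B=7 C=25 D=36] open={R6,R7}
Open reservations: ['R6', 'R7'] -> 2

Answer: 2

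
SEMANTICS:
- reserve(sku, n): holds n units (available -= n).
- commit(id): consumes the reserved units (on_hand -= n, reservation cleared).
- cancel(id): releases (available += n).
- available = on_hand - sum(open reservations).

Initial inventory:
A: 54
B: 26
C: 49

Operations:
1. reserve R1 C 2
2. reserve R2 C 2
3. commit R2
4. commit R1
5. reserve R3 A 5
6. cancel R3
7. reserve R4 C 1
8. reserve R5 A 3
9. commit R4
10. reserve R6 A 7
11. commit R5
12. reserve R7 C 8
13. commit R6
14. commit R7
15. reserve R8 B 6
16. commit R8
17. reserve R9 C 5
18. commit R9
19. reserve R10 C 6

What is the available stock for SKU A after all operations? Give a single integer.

Answer: 44

Derivation:
Step 1: reserve R1 C 2 -> on_hand[A=54 B=26 C=49] avail[A=54 B=26 C=47] open={R1}
Step 2: reserve R2 C 2 -> on_hand[A=54 B=26 C=49] avail[A=54 B=26 C=45] open={R1,R2}
Step 3: commit R2 -> on_hand[A=54 B=26 C=47] avail[A=54 B=26 C=45] open={R1}
Step 4: commit R1 -> on_hand[A=54 B=26 C=45] avail[A=54 B=26 C=45] open={}
Step 5: reserve R3 A 5 -> on_hand[A=54 B=26 C=45] avail[A=49 B=26 C=45] open={R3}
Step 6: cancel R3 -> on_hand[A=54 B=26 C=45] avail[A=54 B=26 C=45] open={}
Step 7: reserve R4 C 1 -> on_hand[A=54 B=26 C=45] avail[A=54 B=26 C=44] open={R4}
Step 8: reserve R5 A 3 -> on_hand[A=54 B=26 C=45] avail[A=51 B=26 C=44] open={R4,R5}
Step 9: commit R4 -> on_hand[A=54 B=26 C=44] avail[A=51 B=26 C=44] open={R5}
Step 10: reserve R6 A 7 -> on_hand[A=54 B=26 C=44] avail[A=44 B=26 C=44] open={R5,R6}
Step 11: commit R5 -> on_hand[A=51 B=26 C=44] avail[A=44 B=26 C=44] open={R6}
Step 12: reserve R7 C 8 -> on_hand[A=51 B=26 C=44] avail[A=44 B=26 C=36] open={R6,R7}
Step 13: commit R6 -> on_hand[A=44 B=26 C=44] avail[A=44 B=26 C=36] open={R7}
Step 14: commit R7 -> on_hand[A=44 B=26 C=36] avail[A=44 B=26 C=36] open={}
Step 15: reserve R8 B 6 -> on_hand[A=44 B=26 C=36] avail[A=44 B=20 C=36] open={R8}
Step 16: commit R8 -> on_hand[A=44 B=20 C=36] avail[A=44 B=20 C=36] open={}
Step 17: reserve R9 C 5 -> on_hand[A=44 B=20 C=36] avail[A=44 B=20 C=31] open={R9}
Step 18: commit R9 -> on_hand[A=44 B=20 C=31] avail[A=44 B=20 C=31] open={}
Step 19: reserve R10 C 6 -> on_hand[A=44 B=20 C=31] avail[A=44 B=20 C=25] open={R10}
Final available[A] = 44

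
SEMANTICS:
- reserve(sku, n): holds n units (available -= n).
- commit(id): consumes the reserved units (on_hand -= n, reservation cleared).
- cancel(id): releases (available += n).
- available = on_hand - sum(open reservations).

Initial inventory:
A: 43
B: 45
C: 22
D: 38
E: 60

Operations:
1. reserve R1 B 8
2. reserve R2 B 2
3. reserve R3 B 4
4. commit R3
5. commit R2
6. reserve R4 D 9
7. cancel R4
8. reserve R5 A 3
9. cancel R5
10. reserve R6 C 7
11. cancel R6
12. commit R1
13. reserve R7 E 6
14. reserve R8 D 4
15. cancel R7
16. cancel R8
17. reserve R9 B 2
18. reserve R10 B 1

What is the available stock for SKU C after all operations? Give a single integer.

Step 1: reserve R1 B 8 -> on_hand[A=43 B=45 C=22 D=38 E=60] avail[A=43 B=37 C=22 D=38 E=60] open={R1}
Step 2: reserve R2 B 2 -> on_hand[A=43 B=45 C=22 D=38 E=60] avail[A=43 B=35 C=22 D=38 E=60] open={R1,R2}
Step 3: reserve R3 B 4 -> on_hand[A=43 B=45 C=22 D=38 E=60] avail[A=43 B=31 C=22 D=38 E=60] open={R1,R2,R3}
Step 4: commit R3 -> on_hand[A=43 B=41 C=22 D=38 E=60] avail[A=43 B=31 C=22 D=38 E=60] open={R1,R2}
Step 5: commit R2 -> on_hand[A=43 B=39 C=22 D=38 E=60] avail[A=43 B=31 C=22 D=38 E=60] open={R1}
Step 6: reserve R4 D 9 -> on_hand[A=43 B=39 C=22 D=38 E=60] avail[A=43 B=31 C=22 D=29 E=60] open={R1,R4}
Step 7: cancel R4 -> on_hand[A=43 B=39 C=22 D=38 E=60] avail[A=43 B=31 C=22 D=38 E=60] open={R1}
Step 8: reserve R5 A 3 -> on_hand[A=43 B=39 C=22 D=38 E=60] avail[A=40 B=31 C=22 D=38 E=60] open={R1,R5}
Step 9: cancel R5 -> on_hand[A=43 B=39 C=22 D=38 E=60] avail[A=43 B=31 C=22 D=38 E=60] open={R1}
Step 10: reserve R6 C 7 -> on_hand[A=43 B=39 C=22 D=38 E=60] avail[A=43 B=31 C=15 D=38 E=60] open={R1,R6}
Step 11: cancel R6 -> on_hand[A=43 B=39 C=22 D=38 E=60] avail[A=43 B=31 C=22 D=38 E=60] open={R1}
Step 12: commit R1 -> on_hand[A=43 B=31 C=22 D=38 E=60] avail[A=43 B=31 C=22 D=38 E=60] open={}
Step 13: reserve R7 E 6 -> on_hand[A=43 B=31 C=22 D=38 E=60] avail[A=43 B=31 C=22 D=38 E=54] open={R7}
Step 14: reserve R8 D 4 -> on_hand[A=43 B=31 C=22 D=38 E=60] avail[A=43 B=31 C=22 D=34 E=54] open={R7,R8}
Step 15: cancel R7 -> on_hand[A=43 B=31 C=22 D=38 E=60] avail[A=43 B=31 C=22 D=34 E=60] open={R8}
Step 16: cancel R8 -> on_hand[A=43 B=31 C=22 D=38 E=60] avail[A=43 B=31 C=22 D=38 E=60] open={}
Step 17: reserve R9 B 2 -> on_hand[A=43 B=31 C=22 D=38 E=60] avail[A=43 B=29 C=22 D=38 E=60] open={R9}
Step 18: reserve R10 B 1 -> on_hand[A=43 B=31 C=22 D=38 E=60] avail[A=43 B=28 C=22 D=38 E=60] open={R10,R9}
Final available[C] = 22

Answer: 22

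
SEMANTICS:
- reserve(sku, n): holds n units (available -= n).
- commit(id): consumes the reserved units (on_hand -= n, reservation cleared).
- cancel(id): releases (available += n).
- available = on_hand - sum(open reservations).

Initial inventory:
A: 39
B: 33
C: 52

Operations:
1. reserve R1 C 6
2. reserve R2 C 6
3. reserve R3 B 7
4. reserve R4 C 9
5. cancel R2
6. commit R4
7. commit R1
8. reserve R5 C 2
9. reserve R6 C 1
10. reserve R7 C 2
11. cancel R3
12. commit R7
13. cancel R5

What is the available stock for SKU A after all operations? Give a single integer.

Step 1: reserve R1 C 6 -> on_hand[A=39 B=33 C=52] avail[A=39 B=33 C=46] open={R1}
Step 2: reserve R2 C 6 -> on_hand[A=39 B=33 C=52] avail[A=39 B=33 C=40] open={R1,R2}
Step 3: reserve R3 B 7 -> on_hand[A=39 B=33 C=52] avail[A=39 B=26 C=40] open={R1,R2,R3}
Step 4: reserve R4 C 9 -> on_hand[A=39 B=33 C=52] avail[A=39 B=26 C=31] open={R1,R2,R3,R4}
Step 5: cancel R2 -> on_hand[A=39 B=33 C=52] avail[A=39 B=26 C=37] open={R1,R3,R4}
Step 6: commit R4 -> on_hand[A=39 B=33 C=43] avail[A=39 B=26 C=37] open={R1,R3}
Step 7: commit R1 -> on_hand[A=39 B=33 C=37] avail[A=39 B=26 C=37] open={R3}
Step 8: reserve R5 C 2 -> on_hand[A=39 B=33 C=37] avail[A=39 B=26 C=35] open={R3,R5}
Step 9: reserve R6 C 1 -> on_hand[A=39 B=33 C=37] avail[A=39 B=26 C=34] open={R3,R5,R6}
Step 10: reserve R7 C 2 -> on_hand[A=39 B=33 C=37] avail[A=39 B=26 C=32] open={R3,R5,R6,R7}
Step 11: cancel R3 -> on_hand[A=39 B=33 C=37] avail[A=39 B=33 C=32] open={R5,R6,R7}
Step 12: commit R7 -> on_hand[A=39 B=33 C=35] avail[A=39 B=33 C=32] open={R5,R6}
Step 13: cancel R5 -> on_hand[A=39 B=33 C=35] avail[A=39 B=33 C=34] open={R6}
Final available[A] = 39

Answer: 39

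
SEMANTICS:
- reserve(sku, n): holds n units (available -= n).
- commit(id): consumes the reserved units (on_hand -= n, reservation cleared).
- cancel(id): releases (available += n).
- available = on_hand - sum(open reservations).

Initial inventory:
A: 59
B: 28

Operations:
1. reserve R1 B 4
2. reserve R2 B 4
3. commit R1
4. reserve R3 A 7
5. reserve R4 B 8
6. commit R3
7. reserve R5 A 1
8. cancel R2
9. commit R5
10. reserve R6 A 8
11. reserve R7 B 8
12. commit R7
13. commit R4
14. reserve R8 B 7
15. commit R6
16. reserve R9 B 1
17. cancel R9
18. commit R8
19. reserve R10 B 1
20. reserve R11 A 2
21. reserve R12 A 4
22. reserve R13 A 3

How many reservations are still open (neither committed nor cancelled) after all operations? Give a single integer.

Answer: 4

Derivation:
Step 1: reserve R1 B 4 -> on_hand[A=59 B=28] avail[A=59 B=24] open={R1}
Step 2: reserve R2 B 4 -> on_hand[A=59 B=28] avail[A=59 B=20] open={R1,R2}
Step 3: commit R1 -> on_hand[A=59 B=24] avail[A=59 B=20] open={R2}
Step 4: reserve R3 A 7 -> on_hand[A=59 B=24] avail[A=52 B=20] open={R2,R3}
Step 5: reserve R4 B 8 -> on_hand[A=59 B=24] avail[A=52 B=12] open={R2,R3,R4}
Step 6: commit R3 -> on_hand[A=52 B=24] avail[A=52 B=12] open={R2,R4}
Step 7: reserve R5 A 1 -> on_hand[A=52 B=24] avail[A=51 B=12] open={R2,R4,R5}
Step 8: cancel R2 -> on_hand[A=52 B=24] avail[A=51 B=16] open={R4,R5}
Step 9: commit R5 -> on_hand[A=51 B=24] avail[A=51 B=16] open={R4}
Step 10: reserve R6 A 8 -> on_hand[A=51 B=24] avail[A=43 B=16] open={R4,R6}
Step 11: reserve R7 B 8 -> on_hand[A=51 B=24] avail[A=43 B=8] open={R4,R6,R7}
Step 12: commit R7 -> on_hand[A=51 B=16] avail[A=43 B=8] open={R4,R6}
Step 13: commit R4 -> on_hand[A=51 B=8] avail[A=43 B=8] open={R6}
Step 14: reserve R8 B 7 -> on_hand[A=51 B=8] avail[A=43 B=1] open={R6,R8}
Step 15: commit R6 -> on_hand[A=43 B=8] avail[A=43 B=1] open={R8}
Step 16: reserve R9 B 1 -> on_hand[A=43 B=8] avail[A=43 B=0] open={R8,R9}
Step 17: cancel R9 -> on_hand[A=43 B=8] avail[A=43 B=1] open={R8}
Step 18: commit R8 -> on_hand[A=43 B=1] avail[A=43 B=1] open={}
Step 19: reserve R10 B 1 -> on_hand[A=43 B=1] avail[A=43 B=0] open={R10}
Step 20: reserve R11 A 2 -> on_hand[A=43 B=1] avail[A=41 B=0] open={R10,R11}
Step 21: reserve R12 A 4 -> on_hand[A=43 B=1] avail[A=37 B=0] open={R10,R11,R12}
Step 22: reserve R13 A 3 -> on_hand[A=43 B=1] avail[A=34 B=0] open={R10,R11,R12,R13}
Open reservations: ['R10', 'R11', 'R12', 'R13'] -> 4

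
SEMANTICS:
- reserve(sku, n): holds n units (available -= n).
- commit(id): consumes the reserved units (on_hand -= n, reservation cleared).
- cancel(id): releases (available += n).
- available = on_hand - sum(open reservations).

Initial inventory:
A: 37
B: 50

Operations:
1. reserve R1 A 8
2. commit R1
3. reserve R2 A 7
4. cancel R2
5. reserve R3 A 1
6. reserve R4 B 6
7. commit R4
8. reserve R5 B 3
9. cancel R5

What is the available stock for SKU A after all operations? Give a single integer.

Step 1: reserve R1 A 8 -> on_hand[A=37 B=50] avail[A=29 B=50] open={R1}
Step 2: commit R1 -> on_hand[A=29 B=50] avail[A=29 B=50] open={}
Step 3: reserve R2 A 7 -> on_hand[A=29 B=50] avail[A=22 B=50] open={R2}
Step 4: cancel R2 -> on_hand[A=29 B=50] avail[A=29 B=50] open={}
Step 5: reserve R3 A 1 -> on_hand[A=29 B=50] avail[A=28 B=50] open={R3}
Step 6: reserve R4 B 6 -> on_hand[A=29 B=50] avail[A=28 B=44] open={R3,R4}
Step 7: commit R4 -> on_hand[A=29 B=44] avail[A=28 B=44] open={R3}
Step 8: reserve R5 B 3 -> on_hand[A=29 B=44] avail[A=28 B=41] open={R3,R5}
Step 9: cancel R5 -> on_hand[A=29 B=44] avail[A=28 B=44] open={R3}
Final available[A] = 28

Answer: 28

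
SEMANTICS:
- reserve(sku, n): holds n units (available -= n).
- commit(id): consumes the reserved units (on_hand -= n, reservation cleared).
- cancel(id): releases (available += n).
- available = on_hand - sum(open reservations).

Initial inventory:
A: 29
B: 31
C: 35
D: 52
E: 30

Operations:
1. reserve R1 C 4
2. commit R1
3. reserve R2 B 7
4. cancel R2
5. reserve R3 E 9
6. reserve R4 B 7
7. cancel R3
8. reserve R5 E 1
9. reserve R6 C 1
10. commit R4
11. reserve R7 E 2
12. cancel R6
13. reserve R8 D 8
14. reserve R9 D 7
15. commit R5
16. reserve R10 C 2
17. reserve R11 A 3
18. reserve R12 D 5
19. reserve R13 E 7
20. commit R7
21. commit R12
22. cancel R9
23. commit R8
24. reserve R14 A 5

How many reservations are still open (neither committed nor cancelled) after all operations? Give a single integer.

Step 1: reserve R1 C 4 -> on_hand[A=29 B=31 C=35 D=52 E=30] avail[A=29 B=31 C=31 D=52 E=30] open={R1}
Step 2: commit R1 -> on_hand[A=29 B=31 C=31 D=52 E=30] avail[A=29 B=31 C=31 D=52 E=30] open={}
Step 3: reserve R2 B 7 -> on_hand[A=29 B=31 C=31 D=52 E=30] avail[A=29 B=24 C=31 D=52 E=30] open={R2}
Step 4: cancel R2 -> on_hand[A=29 B=31 C=31 D=52 E=30] avail[A=29 B=31 C=31 D=52 E=30] open={}
Step 5: reserve R3 E 9 -> on_hand[A=29 B=31 C=31 D=52 E=30] avail[A=29 B=31 C=31 D=52 E=21] open={R3}
Step 6: reserve R4 B 7 -> on_hand[A=29 B=31 C=31 D=52 E=30] avail[A=29 B=24 C=31 D=52 E=21] open={R3,R4}
Step 7: cancel R3 -> on_hand[A=29 B=31 C=31 D=52 E=30] avail[A=29 B=24 C=31 D=52 E=30] open={R4}
Step 8: reserve R5 E 1 -> on_hand[A=29 B=31 C=31 D=52 E=30] avail[A=29 B=24 C=31 D=52 E=29] open={R4,R5}
Step 9: reserve R6 C 1 -> on_hand[A=29 B=31 C=31 D=52 E=30] avail[A=29 B=24 C=30 D=52 E=29] open={R4,R5,R6}
Step 10: commit R4 -> on_hand[A=29 B=24 C=31 D=52 E=30] avail[A=29 B=24 C=30 D=52 E=29] open={R5,R6}
Step 11: reserve R7 E 2 -> on_hand[A=29 B=24 C=31 D=52 E=30] avail[A=29 B=24 C=30 D=52 E=27] open={R5,R6,R7}
Step 12: cancel R6 -> on_hand[A=29 B=24 C=31 D=52 E=30] avail[A=29 B=24 C=31 D=52 E=27] open={R5,R7}
Step 13: reserve R8 D 8 -> on_hand[A=29 B=24 C=31 D=52 E=30] avail[A=29 B=24 C=31 D=44 E=27] open={R5,R7,R8}
Step 14: reserve R9 D 7 -> on_hand[A=29 B=24 C=31 D=52 E=30] avail[A=29 B=24 C=31 D=37 E=27] open={R5,R7,R8,R9}
Step 15: commit R5 -> on_hand[A=29 B=24 C=31 D=52 E=29] avail[A=29 B=24 C=31 D=37 E=27] open={R7,R8,R9}
Step 16: reserve R10 C 2 -> on_hand[A=29 B=24 C=31 D=52 E=29] avail[A=29 B=24 C=29 D=37 E=27] open={R10,R7,R8,R9}
Step 17: reserve R11 A 3 -> on_hand[A=29 B=24 C=31 D=52 E=29] avail[A=26 B=24 C=29 D=37 E=27] open={R10,R11,R7,R8,R9}
Step 18: reserve R12 D 5 -> on_hand[A=29 B=24 C=31 D=52 E=29] avail[A=26 B=24 C=29 D=32 E=27] open={R10,R11,R12,R7,R8,R9}
Step 19: reserve R13 E 7 -> on_hand[A=29 B=24 C=31 D=52 E=29] avail[A=26 B=24 C=29 D=32 E=20] open={R10,R11,R12,R13,R7,R8,R9}
Step 20: commit R7 -> on_hand[A=29 B=24 C=31 D=52 E=27] avail[A=26 B=24 C=29 D=32 E=20] open={R10,R11,R12,R13,R8,R9}
Step 21: commit R12 -> on_hand[A=29 B=24 C=31 D=47 E=27] avail[A=26 B=24 C=29 D=32 E=20] open={R10,R11,R13,R8,R9}
Step 22: cancel R9 -> on_hand[A=29 B=24 C=31 D=47 E=27] avail[A=26 B=24 C=29 D=39 E=20] open={R10,R11,R13,R8}
Step 23: commit R8 -> on_hand[A=29 B=24 C=31 D=39 E=27] avail[A=26 B=24 C=29 D=39 E=20] open={R10,R11,R13}
Step 24: reserve R14 A 5 -> on_hand[A=29 B=24 C=31 D=39 E=27] avail[A=21 B=24 C=29 D=39 E=20] open={R10,R11,R13,R14}
Open reservations: ['R10', 'R11', 'R13', 'R14'] -> 4

Answer: 4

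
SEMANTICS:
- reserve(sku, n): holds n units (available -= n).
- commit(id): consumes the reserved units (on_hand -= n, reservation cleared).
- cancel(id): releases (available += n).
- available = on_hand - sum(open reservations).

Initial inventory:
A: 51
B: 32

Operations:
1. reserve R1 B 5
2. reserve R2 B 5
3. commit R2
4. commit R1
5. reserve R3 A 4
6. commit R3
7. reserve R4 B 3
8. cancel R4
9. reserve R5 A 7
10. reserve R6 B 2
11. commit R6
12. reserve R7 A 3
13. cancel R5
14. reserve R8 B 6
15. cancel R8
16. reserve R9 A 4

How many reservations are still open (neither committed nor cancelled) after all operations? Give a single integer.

Step 1: reserve R1 B 5 -> on_hand[A=51 B=32] avail[A=51 B=27] open={R1}
Step 2: reserve R2 B 5 -> on_hand[A=51 B=32] avail[A=51 B=22] open={R1,R2}
Step 3: commit R2 -> on_hand[A=51 B=27] avail[A=51 B=22] open={R1}
Step 4: commit R1 -> on_hand[A=51 B=22] avail[A=51 B=22] open={}
Step 5: reserve R3 A 4 -> on_hand[A=51 B=22] avail[A=47 B=22] open={R3}
Step 6: commit R3 -> on_hand[A=47 B=22] avail[A=47 B=22] open={}
Step 7: reserve R4 B 3 -> on_hand[A=47 B=22] avail[A=47 B=19] open={R4}
Step 8: cancel R4 -> on_hand[A=47 B=22] avail[A=47 B=22] open={}
Step 9: reserve R5 A 7 -> on_hand[A=47 B=22] avail[A=40 B=22] open={R5}
Step 10: reserve R6 B 2 -> on_hand[A=47 B=22] avail[A=40 B=20] open={R5,R6}
Step 11: commit R6 -> on_hand[A=47 B=20] avail[A=40 B=20] open={R5}
Step 12: reserve R7 A 3 -> on_hand[A=47 B=20] avail[A=37 B=20] open={R5,R7}
Step 13: cancel R5 -> on_hand[A=47 B=20] avail[A=44 B=20] open={R7}
Step 14: reserve R8 B 6 -> on_hand[A=47 B=20] avail[A=44 B=14] open={R7,R8}
Step 15: cancel R8 -> on_hand[A=47 B=20] avail[A=44 B=20] open={R7}
Step 16: reserve R9 A 4 -> on_hand[A=47 B=20] avail[A=40 B=20] open={R7,R9}
Open reservations: ['R7', 'R9'] -> 2

Answer: 2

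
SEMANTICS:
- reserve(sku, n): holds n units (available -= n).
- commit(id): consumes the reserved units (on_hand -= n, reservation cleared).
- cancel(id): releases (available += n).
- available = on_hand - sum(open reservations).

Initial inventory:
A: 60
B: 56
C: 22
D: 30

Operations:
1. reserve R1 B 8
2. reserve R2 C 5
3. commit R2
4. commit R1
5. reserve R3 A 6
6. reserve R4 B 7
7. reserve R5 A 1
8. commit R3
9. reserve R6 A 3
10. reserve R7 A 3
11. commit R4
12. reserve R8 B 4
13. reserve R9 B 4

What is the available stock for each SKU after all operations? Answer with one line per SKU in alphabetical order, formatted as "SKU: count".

Answer: A: 47
B: 33
C: 17
D: 30

Derivation:
Step 1: reserve R1 B 8 -> on_hand[A=60 B=56 C=22 D=30] avail[A=60 B=48 C=22 D=30] open={R1}
Step 2: reserve R2 C 5 -> on_hand[A=60 B=56 C=22 D=30] avail[A=60 B=48 C=17 D=30] open={R1,R2}
Step 3: commit R2 -> on_hand[A=60 B=56 C=17 D=30] avail[A=60 B=48 C=17 D=30] open={R1}
Step 4: commit R1 -> on_hand[A=60 B=48 C=17 D=30] avail[A=60 B=48 C=17 D=30] open={}
Step 5: reserve R3 A 6 -> on_hand[A=60 B=48 C=17 D=30] avail[A=54 B=48 C=17 D=30] open={R3}
Step 6: reserve R4 B 7 -> on_hand[A=60 B=48 C=17 D=30] avail[A=54 B=41 C=17 D=30] open={R3,R4}
Step 7: reserve R5 A 1 -> on_hand[A=60 B=48 C=17 D=30] avail[A=53 B=41 C=17 D=30] open={R3,R4,R5}
Step 8: commit R3 -> on_hand[A=54 B=48 C=17 D=30] avail[A=53 B=41 C=17 D=30] open={R4,R5}
Step 9: reserve R6 A 3 -> on_hand[A=54 B=48 C=17 D=30] avail[A=50 B=41 C=17 D=30] open={R4,R5,R6}
Step 10: reserve R7 A 3 -> on_hand[A=54 B=48 C=17 D=30] avail[A=47 B=41 C=17 D=30] open={R4,R5,R6,R7}
Step 11: commit R4 -> on_hand[A=54 B=41 C=17 D=30] avail[A=47 B=41 C=17 D=30] open={R5,R6,R7}
Step 12: reserve R8 B 4 -> on_hand[A=54 B=41 C=17 D=30] avail[A=47 B=37 C=17 D=30] open={R5,R6,R7,R8}
Step 13: reserve R9 B 4 -> on_hand[A=54 B=41 C=17 D=30] avail[A=47 B=33 C=17 D=30] open={R5,R6,R7,R8,R9}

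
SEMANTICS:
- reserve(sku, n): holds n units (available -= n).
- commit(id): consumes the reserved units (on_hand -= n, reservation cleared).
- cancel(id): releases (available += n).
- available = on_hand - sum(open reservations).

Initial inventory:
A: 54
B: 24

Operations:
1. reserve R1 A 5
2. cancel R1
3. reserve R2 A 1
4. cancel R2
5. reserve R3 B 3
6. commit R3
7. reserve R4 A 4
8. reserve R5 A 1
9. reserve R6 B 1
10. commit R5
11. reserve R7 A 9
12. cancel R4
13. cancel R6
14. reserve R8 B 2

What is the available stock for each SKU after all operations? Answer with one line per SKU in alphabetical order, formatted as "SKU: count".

Step 1: reserve R1 A 5 -> on_hand[A=54 B=24] avail[A=49 B=24] open={R1}
Step 2: cancel R1 -> on_hand[A=54 B=24] avail[A=54 B=24] open={}
Step 3: reserve R2 A 1 -> on_hand[A=54 B=24] avail[A=53 B=24] open={R2}
Step 4: cancel R2 -> on_hand[A=54 B=24] avail[A=54 B=24] open={}
Step 5: reserve R3 B 3 -> on_hand[A=54 B=24] avail[A=54 B=21] open={R3}
Step 6: commit R3 -> on_hand[A=54 B=21] avail[A=54 B=21] open={}
Step 7: reserve R4 A 4 -> on_hand[A=54 B=21] avail[A=50 B=21] open={R4}
Step 8: reserve R5 A 1 -> on_hand[A=54 B=21] avail[A=49 B=21] open={R4,R5}
Step 9: reserve R6 B 1 -> on_hand[A=54 B=21] avail[A=49 B=20] open={R4,R5,R6}
Step 10: commit R5 -> on_hand[A=53 B=21] avail[A=49 B=20] open={R4,R6}
Step 11: reserve R7 A 9 -> on_hand[A=53 B=21] avail[A=40 B=20] open={R4,R6,R7}
Step 12: cancel R4 -> on_hand[A=53 B=21] avail[A=44 B=20] open={R6,R7}
Step 13: cancel R6 -> on_hand[A=53 B=21] avail[A=44 B=21] open={R7}
Step 14: reserve R8 B 2 -> on_hand[A=53 B=21] avail[A=44 B=19] open={R7,R8}

Answer: A: 44
B: 19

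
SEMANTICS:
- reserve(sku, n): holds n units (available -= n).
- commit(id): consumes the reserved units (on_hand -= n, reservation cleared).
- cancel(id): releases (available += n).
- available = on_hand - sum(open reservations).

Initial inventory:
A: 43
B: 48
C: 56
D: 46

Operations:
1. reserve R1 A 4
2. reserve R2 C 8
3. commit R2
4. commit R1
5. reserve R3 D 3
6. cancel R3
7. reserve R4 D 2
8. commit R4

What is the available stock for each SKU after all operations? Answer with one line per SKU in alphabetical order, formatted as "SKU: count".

Step 1: reserve R1 A 4 -> on_hand[A=43 B=48 C=56 D=46] avail[A=39 B=48 C=56 D=46] open={R1}
Step 2: reserve R2 C 8 -> on_hand[A=43 B=48 C=56 D=46] avail[A=39 B=48 C=48 D=46] open={R1,R2}
Step 3: commit R2 -> on_hand[A=43 B=48 C=48 D=46] avail[A=39 B=48 C=48 D=46] open={R1}
Step 4: commit R1 -> on_hand[A=39 B=48 C=48 D=46] avail[A=39 B=48 C=48 D=46] open={}
Step 5: reserve R3 D 3 -> on_hand[A=39 B=48 C=48 D=46] avail[A=39 B=48 C=48 D=43] open={R3}
Step 6: cancel R3 -> on_hand[A=39 B=48 C=48 D=46] avail[A=39 B=48 C=48 D=46] open={}
Step 7: reserve R4 D 2 -> on_hand[A=39 B=48 C=48 D=46] avail[A=39 B=48 C=48 D=44] open={R4}
Step 8: commit R4 -> on_hand[A=39 B=48 C=48 D=44] avail[A=39 B=48 C=48 D=44] open={}

Answer: A: 39
B: 48
C: 48
D: 44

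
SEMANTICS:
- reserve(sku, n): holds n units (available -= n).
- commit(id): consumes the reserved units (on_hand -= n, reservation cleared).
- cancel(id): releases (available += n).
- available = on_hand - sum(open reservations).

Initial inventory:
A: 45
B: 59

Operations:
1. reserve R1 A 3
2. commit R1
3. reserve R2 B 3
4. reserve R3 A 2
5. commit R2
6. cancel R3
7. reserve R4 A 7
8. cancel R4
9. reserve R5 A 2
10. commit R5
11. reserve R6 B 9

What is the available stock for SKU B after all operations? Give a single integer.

Step 1: reserve R1 A 3 -> on_hand[A=45 B=59] avail[A=42 B=59] open={R1}
Step 2: commit R1 -> on_hand[A=42 B=59] avail[A=42 B=59] open={}
Step 3: reserve R2 B 3 -> on_hand[A=42 B=59] avail[A=42 B=56] open={R2}
Step 4: reserve R3 A 2 -> on_hand[A=42 B=59] avail[A=40 B=56] open={R2,R3}
Step 5: commit R2 -> on_hand[A=42 B=56] avail[A=40 B=56] open={R3}
Step 6: cancel R3 -> on_hand[A=42 B=56] avail[A=42 B=56] open={}
Step 7: reserve R4 A 7 -> on_hand[A=42 B=56] avail[A=35 B=56] open={R4}
Step 8: cancel R4 -> on_hand[A=42 B=56] avail[A=42 B=56] open={}
Step 9: reserve R5 A 2 -> on_hand[A=42 B=56] avail[A=40 B=56] open={R5}
Step 10: commit R5 -> on_hand[A=40 B=56] avail[A=40 B=56] open={}
Step 11: reserve R6 B 9 -> on_hand[A=40 B=56] avail[A=40 B=47] open={R6}
Final available[B] = 47

Answer: 47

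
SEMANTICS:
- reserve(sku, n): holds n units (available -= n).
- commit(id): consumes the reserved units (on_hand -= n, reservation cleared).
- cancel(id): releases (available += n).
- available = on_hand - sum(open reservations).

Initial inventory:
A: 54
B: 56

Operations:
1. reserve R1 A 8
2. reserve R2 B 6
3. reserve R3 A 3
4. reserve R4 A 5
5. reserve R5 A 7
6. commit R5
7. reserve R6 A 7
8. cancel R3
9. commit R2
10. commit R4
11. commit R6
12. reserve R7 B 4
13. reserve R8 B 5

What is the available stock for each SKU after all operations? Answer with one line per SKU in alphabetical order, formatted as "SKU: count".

Answer: A: 27
B: 41

Derivation:
Step 1: reserve R1 A 8 -> on_hand[A=54 B=56] avail[A=46 B=56] open={R1}
Step 2: reserve R2 B 6 -> on_hand[A=54 B=56] avail[A=46 B=50] open={R1,R2}
Step 3: reserve R3 A 3 -> on_hand[A=54 B=56] avail[A=43 B=50] open={R1,R2,R3}
Step 4: reserve R4 A 5 -> on_hand[A=54 B=56] avail[A=38 B=50] open={R1,R2,R3,R4}
Step 5: reserve R5 A 7 -> on_hand[A=54 B=56] avail[A=31 B=50] open={R1,R2,R3,R4,R5}
Step 6: commit R5 -> on_hand[A=47 B=56] avail[A=31 B=50] open={R1,R2,R3,R4}
Step 7: reserve R6 A 7 -> on_hand[A=47 B=56] avail[A=24 B=50] open={R1,R2,R3,R4,R6}
Step 8: cancel R3 -> on_hand[A=47 B=56] avail[A=27 B=50] open={R1,R2,R4,R6}
Step 9: commit R2 -> on_hand[A=47 B=50] avail[A=27 B=50] open={R1,R4,R6}
Step 10: commit R4 -> on_hand[A=42 B=50] avail[A=27 B=50] open={R1,R6}
Step 11: commit R6 -> on_hand[A=35 B=50] avail[A=27 B=50] open={R1}
Step 12: reserve R7 B 4 -> on_hand[A=35 B=50] avail[A=27 B=46] open={R1,R7}
Step 13: reserve R8 B 5 -> on_hand[A=35 B=50] avail[A=27 B=41] open={R1,R7,R8}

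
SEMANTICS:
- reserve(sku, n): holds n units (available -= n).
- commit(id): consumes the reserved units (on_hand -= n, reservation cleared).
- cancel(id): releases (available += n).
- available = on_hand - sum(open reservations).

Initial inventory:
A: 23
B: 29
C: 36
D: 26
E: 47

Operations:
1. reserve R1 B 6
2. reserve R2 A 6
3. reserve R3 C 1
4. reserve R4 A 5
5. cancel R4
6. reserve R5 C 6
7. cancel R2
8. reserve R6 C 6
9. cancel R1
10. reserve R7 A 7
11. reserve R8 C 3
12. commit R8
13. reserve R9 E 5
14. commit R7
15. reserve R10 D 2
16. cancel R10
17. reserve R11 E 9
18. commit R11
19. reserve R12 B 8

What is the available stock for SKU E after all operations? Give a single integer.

Step 1: reserve R1 B 6 -> on_hand[A=23 B=29 C=36 D=26 E=47] avail[A=23 B=23 C=36 D=26 E=47] open={R1}
Step 2: reserve R2 A 6 -> on_hand[A=23 B=29 C=36 D=26 E=47] avail[A=17 B=23 C=36 D=26 E=47] open={R1,R2}
Step 3: reserve R3 C 1 -> on_hand[A=23 B=29 C=36 D=26 E=47] avail[A=17 B=23 C=35 D=26 E=47] open={R1,R2,R3}
Step 4: reserve R4 A 5 -> on_hand[A=23 B=29 C=36 D=26 E=47] avail[A=12 B=23 C=35 D=26 E=47] open={R1,R2,R3,R4}
Step 5: cancel R4 -> on_hand[A=23 B=29 C=36 D=26 E=47] avail[A=17 B=23 C=35 D=26 E=47] open={R1,R2,R3}
Step 6: reserve R5 C 6 -> on_hand[A=23 B=29 C=36 D=26 E=47] avail[A=17 B=23 C=29 D=26 E=47] open={R1,R2,R3,R5}
Step 7: cancel R2 -> on_hand[A=23 B=29 C=36 D=26 E=47] avail[A=23 B=23 C=29 D=26 E=47] open={R1,R3,R5}
Step 8: reserve R6 C 6 -> on_hand[A=23 B=29 C=36 D=26 E=47] avail[A=23 B=23 C=23 D=26 E=47] open={R1,R3,R5,R6}
Step 9: cancel R1 -> on_hand[A=23 B=29 C=36 D=26 E=47] avail[A=23 B=29 C=23 D=26 E=47] open={R3,R5,R6}
Step 10: reserve R7 A 7 -> on_hand[A=23 B=29 C=36 D=26 E=47] avail[A=16 B=29 C=23 D=26 E=47] open={R3,R5,R6,R7}
Step 11: reserve R8 C 3 -> on_hand[A=23 B=29 C=36 D=26 E=47] avail[A=16 B=29 C=20 D=26 E=47] open={R3,R5,R6,R7,R8}
Step 12: commit R8 -> on_hand[A=23 B=29 C=33 D=26 E=47] avail[A=16 B=29 C=20 D=26 E=47] open={R3,R5,R6,R7}
Step 13: reserve R9 E 5 -> on_hand[A=23 B=29 C=33 D=26 E=47] avail[A=16 B=29 C=20 D=26 E=42] open={R3,R5,R6,R7,R9}
Step 14: commit R7 -> on_hand[A=16 B=29 C=33 D=26 E=47] avail[A=16 B=29 C=20 D=26 E=42] open={R3,R5,R6,R9}
Step 15: reserve R10 D 2 -> on_hand[A=16 B=29 C=33 D=26 E=47] avail[A=16 B=29 C=20 D=24 E=42] open={R10,R3,R5,R6,R9}
Step 16: cancel R10 -> on_hand[A=16 B=29 C=33 D=26 E=47] avail[A=16 B=29 C=20 D=26 E=42] open={R3,R5,R6,R9}
Step 17: reserve R11 E 9 -> on_hand[A=16 B=29 C=33 D=26 E=47] avail[A=16 B=29 C=20 D=26 E=33] open={R11,R3,R5,R6,R9}
Step 18: commit R11 -> on_hand[A=16 B=29 C=33 D=26 E=38] avail[A=16 B=29 C=20 D=26 E=33] open={R3,R5,R6,R9}
Step 19: reserve R12 B 8 -> on_hand[A=16 B=29 C=33 D=26 E=38] avail[A=16 B=21 C=20 D=26 E=33] open={R12,R3,R5,R6,R9}
Final available[E] = 33

Answer: 33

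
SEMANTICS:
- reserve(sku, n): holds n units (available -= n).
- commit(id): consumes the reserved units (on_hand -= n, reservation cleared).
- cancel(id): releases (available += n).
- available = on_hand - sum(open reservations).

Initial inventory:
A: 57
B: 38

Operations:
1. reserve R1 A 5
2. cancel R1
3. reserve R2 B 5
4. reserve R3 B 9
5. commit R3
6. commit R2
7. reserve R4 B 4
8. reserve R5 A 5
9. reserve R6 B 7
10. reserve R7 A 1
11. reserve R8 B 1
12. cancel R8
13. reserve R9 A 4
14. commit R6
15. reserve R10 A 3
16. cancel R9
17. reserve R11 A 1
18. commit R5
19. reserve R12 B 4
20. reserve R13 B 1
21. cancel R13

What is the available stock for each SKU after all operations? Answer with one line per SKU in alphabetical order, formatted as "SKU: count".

Step 1: reserve R1 A 5 -> on_hand[A=57 B=38] avail[A=52 B=38] open={R1}
Step 2: cancel R1 -> on_hand[A=57 B=38] avail[A=57 B=38] open={}
Step 3: reserve R2 B 5 -> on_hand[A=57 B=38] avail[A=57 B=33] open={R2}
Step 4: reserve R3 B 9 -> on_hand[A=57 B=38] avail[A=57 B=24] open={R2,R3}
Step 5: commit R3 -> on_hand[A=57 B=29] avail[A=57 B=24] open={R2}
Step 6: commit R2 -> on_hand[A=57 B=24] avail[A=57 B=24] open={}
Step 7: reserve R4 B 4 -> on_hand[A=57 B=24] avail[A=57 B=20] open={R4}
Step 8: reserve R5 A 5 -> on_hand[A=57 B=24] avail[A=52 B=20] open={R4,R5}
Step 9: reserve R6 B 7 -> on_hand[A=57 B=24] avail[A=52 B=13] open={R4,R5,R6}
Step 10: reserve R7 A 1 -> on_hand[A=57 B=24] avail[A=51 B=13] open={R4,R5,R6,R7}
Step 11: reserve R8 B 1 -> on_hand[A=57 B=24] avail[A=51 B=12] open={R4,R5,R6,R7,R8}
Step 12: cancel R8 -> on_hand[A=57 B=24] avail[A=51 B=13] open={R4,R5,R6,R7}
Step 13: reserve R9 A 4 -> on_hand[A=57 B=24] avail[A=47 B=13] open={R4,R5,R6,R7,R9}
Step 14: commit R6 -> on_hand[A=57 B=17] avail[A=47 B=13] open={R4,R5,R7,R9}
Step 15: reserve R10 A 3 -> on_hand[A=57 B=17] avail[A=44 B=13] open={R10,R4,R5,R7,R9}
Step 16: cancel R9 -> on_hand[A=57 B=17] avail[A=48 B=13] open={R10,R4,R5,R7}
Step 17: reserve R11 A 1 -> on_hand[A=57 B=17] avail[A=47 B=13] open={R10,R11,R4,R5,R7}
Step 18: commit R5 -> on_hand[A=52 B=17] avail[A=47 B=13] open={R10,R11,R4,R7}
Step 19: reserve R12 B 4 -> on_hand[A=52 B=17] avail[A=47 B=9] open={R10,R11,R12,R4,R7}
Step 20: reserve R13 B 1 -> on_hand[A=52 B=17] avail[A=47 B=8] open={R10,R11,R12,R13,R4,R7}
Step 21: cancel R13 -> on_hand[A=52 B=17] avail[A=47 B=9] open={R10,R11,R12,R4,R7}

Answer: A: 47
B: 9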